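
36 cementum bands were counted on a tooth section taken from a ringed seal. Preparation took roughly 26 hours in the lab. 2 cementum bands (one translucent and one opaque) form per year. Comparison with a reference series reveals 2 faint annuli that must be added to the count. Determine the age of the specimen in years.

Correcting the raw count gives 36 + 2 = 38 true cementum bands.
Dividing by 2 cementum bands per year: 38 / 2 = 19 years.

19 years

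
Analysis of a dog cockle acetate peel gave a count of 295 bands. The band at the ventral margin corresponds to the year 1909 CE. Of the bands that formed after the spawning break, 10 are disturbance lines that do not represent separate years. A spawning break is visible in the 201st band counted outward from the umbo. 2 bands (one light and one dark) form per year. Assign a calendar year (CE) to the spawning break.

1867 CE

295 − 201 = 94 bands lie beyond the spawning break toward the ventral margin.
Removing the 10 false bands leaves 94 − 10 = 84 true bands beyond the spawning break.
84 bands at 2 per year is 84 / 2 = 42 years.
1909 − 42 = 1867 CE.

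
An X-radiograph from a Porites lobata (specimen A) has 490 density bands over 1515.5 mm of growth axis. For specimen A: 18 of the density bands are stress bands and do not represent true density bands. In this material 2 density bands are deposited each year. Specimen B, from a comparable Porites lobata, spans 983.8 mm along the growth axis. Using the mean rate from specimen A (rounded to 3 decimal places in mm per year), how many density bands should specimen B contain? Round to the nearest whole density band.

306 density bands

Specimen A: true density band count = 490 − 18 = 472.
Specimen A: with 2 density bands per year, 472 / 2 = 236 years.
A: Mean rate = 1515.5 mm / 236 years ≈ 6.422 mm per year.
B spans 983.8 / 6.422 = 153.19 years; at 2 density bands per year that is 153.19 × 2 ≈ 306 density bands.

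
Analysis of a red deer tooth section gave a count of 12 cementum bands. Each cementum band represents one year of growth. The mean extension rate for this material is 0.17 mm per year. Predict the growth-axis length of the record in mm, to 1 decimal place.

2.0 mm

12 years of growth are recorded.
Predicted length = 0.17 mm/year × 12 years = 2.0 mm.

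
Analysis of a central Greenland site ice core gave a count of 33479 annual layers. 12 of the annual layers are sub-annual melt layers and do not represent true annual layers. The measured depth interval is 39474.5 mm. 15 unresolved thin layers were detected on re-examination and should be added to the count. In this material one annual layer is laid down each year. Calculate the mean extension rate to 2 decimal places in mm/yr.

After corrections the count is 33479 − 12 + 15 = 33482 annual layers.
Extension rate ≈ 39474.5 / 33482 = 1.18 mm/yr.

1.18 mm/yr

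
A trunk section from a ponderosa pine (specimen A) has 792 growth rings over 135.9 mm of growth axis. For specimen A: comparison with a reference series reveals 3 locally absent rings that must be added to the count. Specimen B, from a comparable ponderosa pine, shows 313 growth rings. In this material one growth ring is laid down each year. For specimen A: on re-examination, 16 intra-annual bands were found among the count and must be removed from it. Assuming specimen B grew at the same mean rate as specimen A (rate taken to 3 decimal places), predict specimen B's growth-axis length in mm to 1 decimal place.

Specimen A: true growth ring count = 792 − 16 + 3 = 779.
A: 135.9 mm over 779 years gives 135.9 / 779 ≈ 0.174 mm/year.
For B, 0.174 mm/year × 313 years = 54.5 mm.

54.5 mm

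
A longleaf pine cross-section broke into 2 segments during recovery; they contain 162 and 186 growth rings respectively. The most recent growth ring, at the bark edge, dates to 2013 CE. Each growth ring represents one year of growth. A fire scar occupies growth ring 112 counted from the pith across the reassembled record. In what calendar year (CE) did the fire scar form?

1777 CE

Total growth rings = 162 + 186 = 348.
The fire scar sits at growth ring 112 from the pith, so 348 − 112 = 236 growth rings formed after it.
2013 − 236 = 1777 CE.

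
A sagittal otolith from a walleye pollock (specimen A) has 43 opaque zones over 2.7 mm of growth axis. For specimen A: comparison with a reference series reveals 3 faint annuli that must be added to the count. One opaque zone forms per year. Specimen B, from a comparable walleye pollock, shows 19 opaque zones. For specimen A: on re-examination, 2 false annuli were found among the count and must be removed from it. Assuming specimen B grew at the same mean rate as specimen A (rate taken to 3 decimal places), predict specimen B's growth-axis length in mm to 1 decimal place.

Specimen A: adjusted count: 43 − 2 + 3 = 44 opaque zones.
A: Extension rate ≈ 2.7 / 44 = 0.061 mm per year.
For B, 0.061 mm/year × 19 years = 1.2 mm.

1.2 mm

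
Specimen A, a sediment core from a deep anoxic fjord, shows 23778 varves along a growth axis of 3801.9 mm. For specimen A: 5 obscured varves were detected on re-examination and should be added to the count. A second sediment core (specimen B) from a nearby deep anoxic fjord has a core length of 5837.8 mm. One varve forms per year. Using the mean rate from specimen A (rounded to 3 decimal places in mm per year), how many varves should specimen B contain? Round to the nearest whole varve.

36486 varves

Specimen A: adjusted count: 23778 + 5 = 23783 varves.
A: Extension rate ≈ 3801.9 / 23783 = 0.160 mm per year.
B spans 5837.8 / 0.160 = 36486.25 years ≈ 36486 varves.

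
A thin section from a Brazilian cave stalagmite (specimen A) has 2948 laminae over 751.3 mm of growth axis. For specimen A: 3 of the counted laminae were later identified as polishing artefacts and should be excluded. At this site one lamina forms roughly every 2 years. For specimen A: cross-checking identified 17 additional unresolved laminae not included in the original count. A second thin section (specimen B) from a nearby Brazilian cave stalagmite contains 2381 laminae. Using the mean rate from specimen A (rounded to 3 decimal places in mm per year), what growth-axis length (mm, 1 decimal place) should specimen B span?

604.8 mm

Specimen A: adjusted count: 2948 − 3 + 17 = 2962 laminae.
Specimen A: at 2 years per lamina, 2962 × 2 = 5924 years.
A: Extension rate ≈ 751.3 / 5924 = 0.127 mm/year.
Specimen B: 2381 laminae at 2 years each span 2381 × 2 = 4762 years. Length of B = 0.127 × 4762 = 604.8 mm.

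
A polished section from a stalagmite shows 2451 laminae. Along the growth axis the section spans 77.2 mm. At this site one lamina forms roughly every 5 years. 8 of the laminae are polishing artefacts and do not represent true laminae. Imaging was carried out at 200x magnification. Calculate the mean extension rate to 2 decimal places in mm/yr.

Adjusted count: 2451 − 8 = 2443 laminae.
At 5 years per lamina, 2443 × 5 = 12215 years.
77.2 mm over 12215 years gives 77.2 / 12215 ≈ 0.01 mm/yr.

0.01 mm/yr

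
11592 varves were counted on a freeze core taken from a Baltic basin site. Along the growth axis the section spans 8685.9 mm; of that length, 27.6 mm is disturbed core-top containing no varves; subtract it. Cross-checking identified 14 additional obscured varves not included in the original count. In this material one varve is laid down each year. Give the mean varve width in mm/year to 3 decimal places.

0.746 mm/year

Correcting the raw count gives 11592 + 14 = 11606 true varves.
Removing the 27.6 mm offcut leaves 8685.9 − 27.6 = 8658.3 mm.
Mean rate = 8658.3 mm / 11606 years ≈ 0.746 mm/year.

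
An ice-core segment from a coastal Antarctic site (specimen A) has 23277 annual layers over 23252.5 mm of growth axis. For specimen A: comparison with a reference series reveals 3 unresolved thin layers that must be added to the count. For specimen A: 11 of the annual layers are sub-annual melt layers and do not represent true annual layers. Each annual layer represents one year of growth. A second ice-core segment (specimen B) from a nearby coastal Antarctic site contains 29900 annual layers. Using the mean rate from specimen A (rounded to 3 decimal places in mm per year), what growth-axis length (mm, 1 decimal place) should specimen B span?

29870.1 mm

Specimen A: adjusted count: 23277 − 11 + 3 = 23269 annual layers.
A: 23252.5 mm over 23269 years gives 23252.5 / 23269 ≈ 0.999 mm/yr.
B's length ≈ 0.999 × 29900 = 29870.1 mm.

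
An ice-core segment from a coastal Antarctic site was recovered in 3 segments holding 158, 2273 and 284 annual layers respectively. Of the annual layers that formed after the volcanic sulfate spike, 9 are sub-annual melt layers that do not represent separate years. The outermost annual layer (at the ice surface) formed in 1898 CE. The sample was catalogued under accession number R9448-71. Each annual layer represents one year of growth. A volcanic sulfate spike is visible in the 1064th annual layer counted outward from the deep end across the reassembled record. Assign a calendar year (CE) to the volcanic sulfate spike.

256 CE

Total annual layers = 158 + 2273 + 284 = 2715.
Between annual layer 1064 and the ice surface there are 2715 − 1064 = 1651 annual layers.
1651 − 9 false = 1642 true annual layers after the volcanic sulfate spike.
Counting back 1642 years from 1898 CE places the volcanic sulfate spike in 1898 − 1642 = 256 CE.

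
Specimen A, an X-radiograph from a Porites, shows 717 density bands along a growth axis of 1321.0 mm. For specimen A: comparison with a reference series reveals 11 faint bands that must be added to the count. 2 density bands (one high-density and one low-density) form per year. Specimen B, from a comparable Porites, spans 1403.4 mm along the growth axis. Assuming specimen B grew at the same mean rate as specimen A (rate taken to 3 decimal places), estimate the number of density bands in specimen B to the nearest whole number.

Specimen A: true density band count = 717 + 11 = 728.
Specimen A: dividing by 2 density bands per year: 728 / 2 = 364 years.
A: 1321.0 mm over 364 years gives 1321.0 / 364 ≈ 3.629 mm per year.
B spans 1403.4 / 3.629 = 386.72 years; at 2 density bands per year that is 386.72 × 2 ≈ 773 density bands.

773 density bands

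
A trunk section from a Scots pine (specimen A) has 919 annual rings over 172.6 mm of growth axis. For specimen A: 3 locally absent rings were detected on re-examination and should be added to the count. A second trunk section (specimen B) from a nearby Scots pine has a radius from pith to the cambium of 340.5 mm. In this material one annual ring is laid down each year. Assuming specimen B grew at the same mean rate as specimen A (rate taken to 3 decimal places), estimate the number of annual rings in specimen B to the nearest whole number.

Specimen A: correcting the raw count gives 919 + 3 = 922 true annual rings.
A: Extension rate ≈ 172.6 / 922 = 0.187 mm/year.
For B, 340.5 / 0.187 = 1820.86 years ≈ 1821 annual rings.

1821 annual rings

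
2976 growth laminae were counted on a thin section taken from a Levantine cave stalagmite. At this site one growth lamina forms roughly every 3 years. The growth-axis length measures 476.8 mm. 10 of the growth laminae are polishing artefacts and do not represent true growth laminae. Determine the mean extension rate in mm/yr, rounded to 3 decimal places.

Correcting the raw count gives 2976 − 10 = 2966 true growth laminae.
2966 growth laminae at 3 years each span 2966 × 3 = 8898 years.
476.8 mm over 8898 years gives 476.8 / 8898 ≈ 0.054 mm/yr.

0.054 mm/yr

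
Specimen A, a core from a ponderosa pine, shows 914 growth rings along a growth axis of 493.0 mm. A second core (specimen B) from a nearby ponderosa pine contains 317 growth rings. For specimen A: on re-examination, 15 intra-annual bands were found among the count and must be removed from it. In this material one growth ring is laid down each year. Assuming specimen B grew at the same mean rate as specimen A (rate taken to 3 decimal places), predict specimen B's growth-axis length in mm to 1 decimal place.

Specimen A: correcting the raw count gives 914 − 15 = 899 true growth rings.
A: 493.0 mm over 899 years gives 493.0 / 899 ≈ 0.548 mm per year.
Length of B = 0.548 × 317 = 173.7 mm.

173.7 mm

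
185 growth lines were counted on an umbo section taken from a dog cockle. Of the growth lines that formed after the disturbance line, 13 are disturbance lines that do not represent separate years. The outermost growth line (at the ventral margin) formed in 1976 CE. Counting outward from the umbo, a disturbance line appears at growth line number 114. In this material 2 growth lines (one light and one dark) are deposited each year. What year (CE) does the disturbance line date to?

185 − 114 = 71 growth lines lie beyond the disturbance line toward the ventral margin.
Removing the 13 false growth lines leaves 71 − 13 = 58 true growth lines beyond the disturbance line.
Dividing by 2 growth lines per year: 58 / 2 = 29 years.
1976 − 29 = 1947 CE.

1947 CE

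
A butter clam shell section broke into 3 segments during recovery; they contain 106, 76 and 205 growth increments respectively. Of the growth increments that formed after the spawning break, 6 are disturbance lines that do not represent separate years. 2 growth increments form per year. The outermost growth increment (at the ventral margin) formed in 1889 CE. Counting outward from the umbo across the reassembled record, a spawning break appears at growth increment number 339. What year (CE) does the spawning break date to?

1868 CE

Total growth increments = 106 + 76 + 205 = 387.
387 − 339 = 48 growth increments lie beyond the spawning break toward the ventral margin.
48 − 6 false = 42 true growth increments after the spawning break.
42 growth increments at 2 per year is 42 / 2 = 21 years.
The growth increment at the ventral margin is 1889 CE, so the spawning break dates to 1889 − 21 = 1868 CE.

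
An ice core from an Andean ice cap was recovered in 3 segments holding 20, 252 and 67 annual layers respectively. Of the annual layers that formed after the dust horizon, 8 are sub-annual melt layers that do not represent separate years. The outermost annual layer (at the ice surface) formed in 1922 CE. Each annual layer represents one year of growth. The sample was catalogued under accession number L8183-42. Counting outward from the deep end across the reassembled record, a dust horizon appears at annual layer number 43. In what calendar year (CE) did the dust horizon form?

Total annual layers = 20 + 252 + 67 = 339.
339 − 43 = 296 annual layers lie beyond the dust horizon toward the ice surface.
296 − 8 false = 288 true annual layers after the dust horizon.
The annual layer at the ice surface is 1922 CE, so the dust horizon dates to 1922 − 288 = 1634 CE.

1634 CE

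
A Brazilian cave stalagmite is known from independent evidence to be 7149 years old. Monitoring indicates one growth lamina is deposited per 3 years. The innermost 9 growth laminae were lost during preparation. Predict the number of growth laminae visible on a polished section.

2374 growth laminae

One growth lamina every 3 years means 7149 / 3 = 2383 growth laminae.
2383 − 9 missed = 2374 growth laminae expected in the prepared section.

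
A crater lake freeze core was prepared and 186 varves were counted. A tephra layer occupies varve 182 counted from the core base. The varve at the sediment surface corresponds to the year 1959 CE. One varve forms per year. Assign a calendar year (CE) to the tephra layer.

1955 CE

The tephra layer sits at varve 182 from the core base, so 186 − 182 = 4 varves formed after it.
1959 − 4 = 1955 CE.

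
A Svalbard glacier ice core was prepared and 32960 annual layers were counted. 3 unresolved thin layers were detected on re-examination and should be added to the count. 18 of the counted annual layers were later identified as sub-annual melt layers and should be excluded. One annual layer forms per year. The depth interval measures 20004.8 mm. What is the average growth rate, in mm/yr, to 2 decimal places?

True annual layer count = 32960 − 18 + 3 = 32945.
Extension rate ≈ 20004.8 / 32945 = 0.61 mm/yr.

0.61 mm/yr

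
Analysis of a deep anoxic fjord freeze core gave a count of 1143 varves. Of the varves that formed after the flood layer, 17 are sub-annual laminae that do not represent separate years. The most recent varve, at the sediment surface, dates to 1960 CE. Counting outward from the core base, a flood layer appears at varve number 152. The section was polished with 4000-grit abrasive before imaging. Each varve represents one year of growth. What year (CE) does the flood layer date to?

986 CE

1143 − 152 = 991 varves lie beyond the flood layer toward the sediment surface.
Excluding 17 false varves: 991 − 17 = 974.
1960 − 974 = 986 CE.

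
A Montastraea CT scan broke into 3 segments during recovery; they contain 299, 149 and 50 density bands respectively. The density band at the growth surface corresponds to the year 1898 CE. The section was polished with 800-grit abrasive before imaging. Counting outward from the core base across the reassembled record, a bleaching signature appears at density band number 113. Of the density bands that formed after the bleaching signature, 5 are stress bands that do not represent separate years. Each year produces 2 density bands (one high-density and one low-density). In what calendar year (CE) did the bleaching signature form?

1708 CE

Total density bands = 299 + 149 + 50 = 498.
Between density band 113 and the growth surface there are 498 − 113 = 385 density bands.
Excluding 5 false density bands: 385 − 5 = 380.
With 2 density bands per year, 380 / 2 = 190 years.
Counting back 190 years from 1898 CE places the bleaching signature in 1898 − 190 = 1708 CE.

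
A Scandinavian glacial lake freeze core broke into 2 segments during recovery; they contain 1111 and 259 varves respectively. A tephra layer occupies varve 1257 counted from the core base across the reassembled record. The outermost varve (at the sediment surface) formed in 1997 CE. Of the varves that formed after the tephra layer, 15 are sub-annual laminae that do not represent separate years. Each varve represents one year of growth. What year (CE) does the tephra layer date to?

1899 CE

Total varves = 1111 + 259 = 1370.
1370 − 1257 = 113 varves lie beyond the tephra layer toward the sediment surface.
Excluding 15 false varves: 113 − 15 = 98.
Counting back 98 years from 1997 CE places the tephra layer in 1997 − 98 = 1899 CE.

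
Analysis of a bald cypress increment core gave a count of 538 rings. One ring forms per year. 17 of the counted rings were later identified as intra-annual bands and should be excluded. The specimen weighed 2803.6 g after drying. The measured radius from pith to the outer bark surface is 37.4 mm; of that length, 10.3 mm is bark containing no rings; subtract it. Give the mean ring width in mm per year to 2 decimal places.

Correcting the raw count gives 538 − 17 = 521 true rings.
The growth record spans 37.4 − 10.3 = 27.1 mm.
Extension rate ≈ 27.1 / 521 = 0.05 mm per year.

0.05 mm per year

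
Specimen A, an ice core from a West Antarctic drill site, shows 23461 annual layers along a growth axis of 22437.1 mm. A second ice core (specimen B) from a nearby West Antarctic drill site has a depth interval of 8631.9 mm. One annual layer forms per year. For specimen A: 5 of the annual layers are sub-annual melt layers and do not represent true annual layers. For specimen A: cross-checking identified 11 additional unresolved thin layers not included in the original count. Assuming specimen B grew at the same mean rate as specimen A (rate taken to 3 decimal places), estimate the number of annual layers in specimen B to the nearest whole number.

9029 annual layers

Specimen A: adjusted count: 23461 − 5 + 11 = 23467 annual layers.
A: Extension rate ≈ 22437.1 / 23467 = 0.956 mm/year.
For B, 8631.9 / 0.956 = 9029.18 years ≈ 9029 annual layers.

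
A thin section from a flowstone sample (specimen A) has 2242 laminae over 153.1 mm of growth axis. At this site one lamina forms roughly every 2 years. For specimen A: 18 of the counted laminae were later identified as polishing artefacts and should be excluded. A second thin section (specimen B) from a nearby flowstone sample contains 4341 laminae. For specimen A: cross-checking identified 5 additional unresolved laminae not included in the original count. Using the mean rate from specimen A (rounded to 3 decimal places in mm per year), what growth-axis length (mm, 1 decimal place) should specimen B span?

295.2 mm

Specimen A: correcting the raw count gives 2242 − 18 + 5 = 2229 true laminae.
Specimen A: 2229 laminae at 2 years each span 2229 × 2 = 4458 years.
A: Mean rate = 153.1 mm / 4458 years ≈ 0.034 mm/yr.
Specimen B: multiplying by 2 years per lamina: 4341 × 2 = 8682 years. B's length ≈ 0.034 × 8682 = 295.2 mm.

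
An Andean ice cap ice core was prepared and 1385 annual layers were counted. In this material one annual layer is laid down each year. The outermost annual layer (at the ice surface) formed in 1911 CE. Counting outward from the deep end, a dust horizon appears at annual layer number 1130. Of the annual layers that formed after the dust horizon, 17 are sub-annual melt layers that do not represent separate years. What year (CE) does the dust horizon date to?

1385 − 1130 = 255 annual layers lie beyond the dust horizon toward the ice surface.
Excluding 17 false annual layers: 255 − 17 = 238.
Counting back 238 years from 1911 CE places the dust horizon in 1911 − 238 = 1673 CE.

1673 CE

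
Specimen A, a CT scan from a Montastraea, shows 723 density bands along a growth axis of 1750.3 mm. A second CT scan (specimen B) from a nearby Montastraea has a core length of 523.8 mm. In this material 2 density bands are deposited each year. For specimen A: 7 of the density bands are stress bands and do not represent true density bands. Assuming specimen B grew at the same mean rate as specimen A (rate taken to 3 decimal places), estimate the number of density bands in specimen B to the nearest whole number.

214 density bands

Specimen A: adjusted count: 723 − 7 = 716 density bands.
Specimen A: 716 density bands at 2 per year is 716 / 2 = 358 years.
A: Extension rate ≈ 1750.3 / 358 = 4.889 mm/year.
B spans 523.8 / 4.889 = 107.14 years; at 2 density bands per year that is 107.14 × 2 ≈ 214 density bands.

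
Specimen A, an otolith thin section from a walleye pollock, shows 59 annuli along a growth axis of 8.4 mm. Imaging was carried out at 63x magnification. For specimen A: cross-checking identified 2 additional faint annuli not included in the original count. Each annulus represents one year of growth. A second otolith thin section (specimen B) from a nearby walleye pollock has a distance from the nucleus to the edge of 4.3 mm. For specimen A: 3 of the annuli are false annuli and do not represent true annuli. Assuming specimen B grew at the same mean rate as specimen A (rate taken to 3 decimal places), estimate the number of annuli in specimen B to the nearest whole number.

30 annuli

Specimen A: true annulus count = 59 − 3 + 2 = 58.
A: Extension rate ≈ 8.4 / 58 = 0.145 mm/yr.
Specimen B: 4.3 mm / 0.145 mm per year = 29.66 years ≈ 30 annuli.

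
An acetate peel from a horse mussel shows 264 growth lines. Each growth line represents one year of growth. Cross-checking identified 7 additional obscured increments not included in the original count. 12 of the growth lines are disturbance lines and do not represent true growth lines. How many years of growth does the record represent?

259 years

After corrections the count is 264 − 12 + 7 = 259 growth lines.
One growth line per year makes the duration 259 years.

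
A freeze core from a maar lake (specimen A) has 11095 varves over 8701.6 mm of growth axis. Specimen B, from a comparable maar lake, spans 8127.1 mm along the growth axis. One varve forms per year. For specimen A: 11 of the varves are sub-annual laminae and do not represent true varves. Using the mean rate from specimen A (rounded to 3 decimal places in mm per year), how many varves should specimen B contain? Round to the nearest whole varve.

10353 varves

Specimen A: correcting the raw count gives 11095 − 11 = 11084 true varves.
A: Mean rate = 8701.6 mm / 11084 years ≈ 0.785 mm/year.
For B, 8127.1 / 0.785 = 10352.99 years ≈ 10353 varves.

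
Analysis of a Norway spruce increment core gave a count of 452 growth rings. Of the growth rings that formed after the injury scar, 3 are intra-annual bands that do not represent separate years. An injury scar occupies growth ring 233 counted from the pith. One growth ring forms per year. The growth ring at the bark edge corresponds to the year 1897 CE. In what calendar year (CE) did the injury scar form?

452 − 233 = 219 growth rings lie beyond the injury scar toward the bark edge.
Removing the 3 false growth rings leaves 219 − 3 = 216 true growth rings beyond the injury scar.
The growth ring at the bark edge is 1897 CE, so the injury scar dates to 1897 − 216 = 1681 CE.

1681 CE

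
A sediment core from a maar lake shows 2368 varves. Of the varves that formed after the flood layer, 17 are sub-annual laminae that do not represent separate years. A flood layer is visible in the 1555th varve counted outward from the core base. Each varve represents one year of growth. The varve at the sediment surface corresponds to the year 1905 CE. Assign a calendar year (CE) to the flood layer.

2368 − 1555 = 813 varves lie beyond the flood layer toward the sediment surface.
Excluding 17 false varves: 813 − 17 = 796.
Counting back 796 years from 1905 CE places the flood layer in 1905 − 796 = 1109 CE.

1109 CE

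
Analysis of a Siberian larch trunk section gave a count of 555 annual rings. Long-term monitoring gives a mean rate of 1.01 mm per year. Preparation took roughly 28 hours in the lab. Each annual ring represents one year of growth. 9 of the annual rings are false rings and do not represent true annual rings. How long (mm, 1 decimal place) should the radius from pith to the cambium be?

Correcting the raw count gives 555 − 9 = 546 true annual rings.
Predicted length = 1.01 mm/year × 546 years = 551.5 mm.

551.5 mm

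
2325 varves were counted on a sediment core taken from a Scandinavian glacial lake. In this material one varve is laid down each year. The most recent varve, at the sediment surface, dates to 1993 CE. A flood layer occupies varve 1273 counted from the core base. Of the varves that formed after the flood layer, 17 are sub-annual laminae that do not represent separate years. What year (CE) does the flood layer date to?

958 CE

2325 − 1273 = 1052 varves lie beyond the flood layer toward the sediment surface.
1052 − 17 false = 1035 true varves after the flood layer.
The varve at the sediment surface is 1993 CE, so the flood layer dates to 1993 − 1035 = 958 CE.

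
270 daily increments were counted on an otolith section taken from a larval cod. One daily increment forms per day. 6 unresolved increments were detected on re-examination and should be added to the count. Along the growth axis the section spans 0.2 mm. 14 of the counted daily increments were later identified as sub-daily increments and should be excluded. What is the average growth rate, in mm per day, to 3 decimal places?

0.001 mm per day

True daily increment count = 270 − 14 + 6 = 262.
Extension rate ≈ 0.2 / 262 = 0.001 mm per day.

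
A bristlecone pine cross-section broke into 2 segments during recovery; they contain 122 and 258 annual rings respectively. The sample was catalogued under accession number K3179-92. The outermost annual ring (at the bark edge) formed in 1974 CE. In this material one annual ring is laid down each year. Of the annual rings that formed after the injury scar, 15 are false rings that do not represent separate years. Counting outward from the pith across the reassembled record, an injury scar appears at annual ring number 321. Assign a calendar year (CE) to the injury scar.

Total annual rings = 122 + 258 = 380.
Between annual ring 321 and the bark edge there are 380 − 321 = 59 annual rings.
59 − 15 false = 44 true annual rings after the injury scar.
1974 − 44 = 1930 CE.

1930 CE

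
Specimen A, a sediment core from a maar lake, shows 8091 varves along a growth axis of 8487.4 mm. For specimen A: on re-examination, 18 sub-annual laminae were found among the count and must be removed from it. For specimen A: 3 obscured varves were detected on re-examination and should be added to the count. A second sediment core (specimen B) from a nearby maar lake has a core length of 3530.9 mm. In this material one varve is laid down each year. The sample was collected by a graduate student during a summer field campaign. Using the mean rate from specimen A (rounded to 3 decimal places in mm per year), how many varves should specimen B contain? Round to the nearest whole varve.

Specimen A: correcting the raw count gives 8091 − 18 + 3 = 8076 true varves.
A: Mean rate = 8487.4 mm / 8076 years ≈ 1.051 mm per year.
B spans 3530.9 / 1.051 = 3359.56 years ≈ 3360 varves.

3360 varves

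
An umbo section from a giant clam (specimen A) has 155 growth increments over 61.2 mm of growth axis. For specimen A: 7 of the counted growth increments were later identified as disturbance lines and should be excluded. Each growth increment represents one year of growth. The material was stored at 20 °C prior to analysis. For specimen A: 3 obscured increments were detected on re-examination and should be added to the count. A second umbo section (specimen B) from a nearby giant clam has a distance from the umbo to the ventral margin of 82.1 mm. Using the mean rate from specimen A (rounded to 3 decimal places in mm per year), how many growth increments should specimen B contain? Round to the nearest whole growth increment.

203 growth increments

Specimen A: adjusted count: 155 − 7 + 3 = 151 growth increments.
A: Extension rate ≈ 61.2 / 151 = 0.405 mm per year.
Specimen B: 82.1 mm / 0.405 mm per year = 202.72 years ≈ 203 growth increments.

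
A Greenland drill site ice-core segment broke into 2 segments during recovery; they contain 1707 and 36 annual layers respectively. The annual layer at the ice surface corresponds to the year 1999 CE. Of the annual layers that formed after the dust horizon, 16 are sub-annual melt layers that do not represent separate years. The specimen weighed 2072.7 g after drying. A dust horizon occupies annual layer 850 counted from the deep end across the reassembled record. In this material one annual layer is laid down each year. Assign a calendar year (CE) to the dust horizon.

Total annual layers = 1707 + 36 = 1743.
The dust horizon sits at annual layer 850 from the deep end, so 1743 − 850 = 893 annual layers formed after it.
893 − 16 false = 877 true annual layers after the dust horizon.
1999 − 877 = 1122 CE.

1122 CE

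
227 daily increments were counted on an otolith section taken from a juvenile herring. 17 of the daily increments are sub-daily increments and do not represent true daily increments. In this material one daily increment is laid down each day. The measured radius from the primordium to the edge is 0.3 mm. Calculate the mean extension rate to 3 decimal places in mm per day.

Correcting the raw count gives 227 − 17 = 210 true daily increments.
Extension rate ≈ 0.3 / 210 = 0.001 mm per day.

0.001 mm per day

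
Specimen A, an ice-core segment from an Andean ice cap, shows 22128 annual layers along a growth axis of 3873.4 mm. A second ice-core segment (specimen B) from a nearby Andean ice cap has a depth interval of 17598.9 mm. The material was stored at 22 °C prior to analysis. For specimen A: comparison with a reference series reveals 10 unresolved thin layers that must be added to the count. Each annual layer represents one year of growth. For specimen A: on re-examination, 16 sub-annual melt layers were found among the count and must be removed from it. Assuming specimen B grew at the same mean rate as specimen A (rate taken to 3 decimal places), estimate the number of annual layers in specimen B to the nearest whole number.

Specimen A: adjusted count: 22128 − 16 + 10 = 22122 annual layers.
A: Extension rate ≈ 3873.4 / 22122 = 0.175 mm/year.
B spans 17598.9 / 0.175 = 100565.14 years ≈ 100565 annual layers.

100565 annual layers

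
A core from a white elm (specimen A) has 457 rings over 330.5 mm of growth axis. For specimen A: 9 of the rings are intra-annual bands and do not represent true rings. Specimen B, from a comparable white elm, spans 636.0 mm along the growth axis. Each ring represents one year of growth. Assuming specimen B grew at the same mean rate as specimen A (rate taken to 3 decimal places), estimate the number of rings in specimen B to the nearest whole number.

862 rings

Specimen A: after corrections the count is 457 − 9 = 448 rings.
A: Mean rate = 330.5 mm / 448 years ≈ 0.738 mm/year.
Specimen B: 636.0 mm / 0.738 mm per year = 861.79 years ≈ 862 rings.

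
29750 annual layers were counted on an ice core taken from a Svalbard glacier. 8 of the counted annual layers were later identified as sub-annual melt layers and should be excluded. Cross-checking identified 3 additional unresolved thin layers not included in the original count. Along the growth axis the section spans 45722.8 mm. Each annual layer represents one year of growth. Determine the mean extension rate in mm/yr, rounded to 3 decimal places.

1.537 mm/yr

After corrections the count is 29750 − 8 + 3 = 29745 annual layers.
Extension rate ≈ 45722.8 / 29745 = 1.537 mm/yr.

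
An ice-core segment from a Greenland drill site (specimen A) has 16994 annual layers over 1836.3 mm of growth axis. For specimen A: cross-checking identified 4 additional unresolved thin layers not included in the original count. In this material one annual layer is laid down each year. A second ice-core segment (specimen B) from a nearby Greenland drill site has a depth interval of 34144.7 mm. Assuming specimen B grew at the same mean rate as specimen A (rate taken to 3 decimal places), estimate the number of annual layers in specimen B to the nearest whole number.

316155 annual layers

Specimen A: adjusted count: 16994 + 4 = 16998 annual layers.
A: 1836.3 mm over 16998 years gives 1836.3 / 16998 ≈ 0.108 mm/yr.
Specimen B: 34144.7 mm / 0.108 mm per year = 316154.63 years ≈ 316155 annual layers.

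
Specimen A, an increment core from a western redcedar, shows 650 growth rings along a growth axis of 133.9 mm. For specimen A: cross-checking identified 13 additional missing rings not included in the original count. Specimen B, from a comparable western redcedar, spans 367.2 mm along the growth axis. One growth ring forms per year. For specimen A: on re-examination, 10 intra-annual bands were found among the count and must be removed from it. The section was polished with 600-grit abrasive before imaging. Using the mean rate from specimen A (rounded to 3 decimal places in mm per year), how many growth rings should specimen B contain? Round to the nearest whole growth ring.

1791 growth rings

Specimen A: correcting the raw count gives 650 − 10 + 13 = 653 true growth rings.
A: Extension rate ≈ 133.9 / 653 = 0.205 mm/yr.
B spans 367.2 / 0.205 = 1791.22 years ≈ 1791 growth rings.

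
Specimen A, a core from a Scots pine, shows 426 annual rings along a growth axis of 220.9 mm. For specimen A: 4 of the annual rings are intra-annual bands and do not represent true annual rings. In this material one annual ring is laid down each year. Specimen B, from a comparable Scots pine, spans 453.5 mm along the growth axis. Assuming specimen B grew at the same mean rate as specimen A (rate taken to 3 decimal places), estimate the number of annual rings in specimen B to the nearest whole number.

Specimen A: correcting the raw count gives 426 − 4 = 422 true annual rings.
A: Extension rate ≈ 220.9 / 422 = 0.523 mm per year.
B spans 453.5 / 0.523 = 867.11 years ≈ 867 annual rings.

867 annual rings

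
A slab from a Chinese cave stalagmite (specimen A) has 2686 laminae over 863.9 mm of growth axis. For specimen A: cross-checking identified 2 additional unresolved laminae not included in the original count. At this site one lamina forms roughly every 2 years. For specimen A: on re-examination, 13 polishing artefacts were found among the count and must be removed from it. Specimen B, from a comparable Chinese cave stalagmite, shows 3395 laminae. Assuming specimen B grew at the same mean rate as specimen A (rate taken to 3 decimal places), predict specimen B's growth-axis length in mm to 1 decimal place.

1093.2 mm

Specimen A: after corrections the count is 2686 − 13 + 2 = 2675 laminae.
Specimen A: 2675 laminae at 2 years each span 2675 × 2 = 5350 years.
A: Mean rate = 863.9 mm / 5350 years ≈ 0.161 mm/year.
Specimen B: multiplying by 2 years per lamina: 3395 × 2 = 6790 years. Length of B = 0.161 × 6790 = 1093.2 mm.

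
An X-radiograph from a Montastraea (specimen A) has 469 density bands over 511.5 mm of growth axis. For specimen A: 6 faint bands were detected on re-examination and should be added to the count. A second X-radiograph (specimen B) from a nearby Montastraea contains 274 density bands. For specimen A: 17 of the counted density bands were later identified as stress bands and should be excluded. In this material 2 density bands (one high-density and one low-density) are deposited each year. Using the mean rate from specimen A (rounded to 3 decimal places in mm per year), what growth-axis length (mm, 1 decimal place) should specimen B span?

306.1 mm

Specimen A: correcting the raw count gives 469 − 17 + 6 = 458 true density bands.
Specimen A: 458 density bands at 2 per year is 458 / 2 = 229 years.
A: Extension rate ≈ 511.5 / 229 = 2.234 mm/yr.
Specimen B: with 2 density bands per year, 274 / 2 = 137 years. B's length ≈ 2.234 × 137 = 306.1 mm.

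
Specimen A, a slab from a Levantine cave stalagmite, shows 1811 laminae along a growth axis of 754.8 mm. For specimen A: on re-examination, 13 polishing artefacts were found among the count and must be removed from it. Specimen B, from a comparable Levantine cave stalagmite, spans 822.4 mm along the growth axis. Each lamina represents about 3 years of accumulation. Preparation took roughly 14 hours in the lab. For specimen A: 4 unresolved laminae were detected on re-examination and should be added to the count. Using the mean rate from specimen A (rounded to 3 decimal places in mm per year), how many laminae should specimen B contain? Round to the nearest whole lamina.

Specimen A: after corrections the count is 1811 − 13 + 4 = 1802 laminae.
Specimen A: multiplying by 3 years per lamina: 1802 × 3 = 5406 years.
A: 754.8 mm over 5406 years gives 754.8 / 5406 ≈ 0.140 mm per year.
For B, 822.4 / 0.140 = 5874.29 years; at 3 years per lamina that is 5874.29 / 3 ≈ 1958 laminae.

1958 laminae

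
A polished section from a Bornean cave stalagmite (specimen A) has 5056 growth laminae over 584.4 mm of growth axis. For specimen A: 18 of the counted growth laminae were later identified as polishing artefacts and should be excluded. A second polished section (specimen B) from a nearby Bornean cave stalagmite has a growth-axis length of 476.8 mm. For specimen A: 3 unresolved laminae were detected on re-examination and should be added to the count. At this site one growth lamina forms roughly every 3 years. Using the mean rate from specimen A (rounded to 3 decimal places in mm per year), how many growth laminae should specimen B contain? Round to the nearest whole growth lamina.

4075 growth laminae

Specimen A: after corrections the count is 5056 − 18 + 3 = 5041 growth laminae.
Specimen A: 5041 growth laminae at 3 years each span 5041 × 3 = 15123 years.
A: Mean rate = 584.4 mm / 15123 years ≈ 0.039 mm/year.
Specimen B: 476.8 mm / 0.039 mm per year = 12225.64 years; at 3 years per growth lamina that is 12225.64 / 3 ≈ 4075 growth laminae.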